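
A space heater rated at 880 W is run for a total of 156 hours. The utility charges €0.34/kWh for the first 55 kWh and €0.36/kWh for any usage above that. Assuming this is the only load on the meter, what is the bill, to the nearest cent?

€48.32

Energy = 0.88 kW × 156 h = 137.28 kWh
Tier 1 (0–55 kWh): 55 × €0.34 = €18.7
Above 55 kWh: 82.28 × €0.36 = €29.6208
Bill = €48.32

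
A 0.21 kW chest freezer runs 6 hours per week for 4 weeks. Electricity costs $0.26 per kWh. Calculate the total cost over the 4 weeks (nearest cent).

$1.31

Runtime = 6 h/week × 4 weeks = 24 h
Energy = 0.21 kW × 24 h = 5.04 kWh
Cost = 5.04 kWh × $0.26/kWh = $1.31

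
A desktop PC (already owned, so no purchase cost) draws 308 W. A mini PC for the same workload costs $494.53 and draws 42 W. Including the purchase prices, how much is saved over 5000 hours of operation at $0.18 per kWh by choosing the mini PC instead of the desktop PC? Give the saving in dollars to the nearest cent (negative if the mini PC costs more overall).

desktop PC: $0.00 + (308/1000) kW × 5000 h × $0.18 = $0.00 + $277.2 = $277.2
mini PC: $494.53 + (42/1000) kW × 5000 h × $0.18 = $494.53 + $37.8 = $532.33
Saving = $277.2 − $532.33 = −$255.13

-$255.13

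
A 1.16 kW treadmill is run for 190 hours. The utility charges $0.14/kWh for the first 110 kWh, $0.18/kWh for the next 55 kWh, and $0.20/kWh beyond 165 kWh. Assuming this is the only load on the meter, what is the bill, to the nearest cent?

$36.38

Energy = 1.16 kW × 190 h = 220.4 kWh
Tier 1 (0–110 kWh): 110 × $0.14 = $15.4
Tier 2 (110–165 kWh): 55 × $0.18 = $9.9
Above 165 kWh: 55.4 × $0.20 = $11.08
Bill = $36.38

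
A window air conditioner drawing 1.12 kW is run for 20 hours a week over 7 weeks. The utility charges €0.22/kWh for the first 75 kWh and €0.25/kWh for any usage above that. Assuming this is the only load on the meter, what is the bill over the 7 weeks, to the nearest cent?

Runtime = 20 h/week × 7 weeks = 140 h
Energy = 1.12 kW × 140 h = 156.8 kWh
Tier 1 (0–75 kWh): 75 × €0.22 = €16.5
Above 75 kWh: 81.8 × €0.25 = €20.45
Bill = €36.95

€36.95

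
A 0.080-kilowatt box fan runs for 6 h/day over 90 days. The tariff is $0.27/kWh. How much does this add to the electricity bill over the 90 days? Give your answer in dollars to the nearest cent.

$11.66

Runtime = 6 h/day × 90 days = 540 h
Energy = 0.08 kW × 540 h = 43.2 kWh
Cost = 43.2 kWh × $0.27/kWh = $11.66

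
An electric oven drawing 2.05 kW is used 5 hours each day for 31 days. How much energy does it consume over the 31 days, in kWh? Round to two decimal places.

Runtime = 5 h/day × 31 days = 155 h
Energy = 2.05 kW × 155 h = 317.75 kWh

317.75 kWh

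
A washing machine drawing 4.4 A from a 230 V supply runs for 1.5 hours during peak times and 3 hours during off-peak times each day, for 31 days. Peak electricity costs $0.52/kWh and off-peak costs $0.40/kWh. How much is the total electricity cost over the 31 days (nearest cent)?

Power = 4.4 A × 230 V = 1012 W = 1.012 kW
Peak energy = 1.012 kW × 1.5 h × 31 = 47.058 kWh
Off-peak energy = 1.012 kW × 3 h × 31 = 94.116 kWh
Cost = 47.058 × $0.52 + 94.116 × $0.40 = $24.47016 + $37.6464 = $62.12

$62.12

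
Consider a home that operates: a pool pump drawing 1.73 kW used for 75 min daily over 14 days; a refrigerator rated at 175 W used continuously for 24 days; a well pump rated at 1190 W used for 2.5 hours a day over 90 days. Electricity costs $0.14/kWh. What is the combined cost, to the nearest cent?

$55.84

pool pump: Runtime = 75 min × 14 = 1050 min = 17.5 h
pool pump: 1.73 kW × 17.5 h = 30.275 kWh
refrigerator: Runtime = 24 h × 24 = 576 h
refrigerator: 0.175 kW × 576 h = 100.8 kWh
well pump: Runtime = 2.5 h/day × 90 days = 225 h
well pump: 1.19 kW × 225 h = 267.75 kWh
Total energy = 398.825 kWh
Cost = 398.825 × $0.14 = $55.84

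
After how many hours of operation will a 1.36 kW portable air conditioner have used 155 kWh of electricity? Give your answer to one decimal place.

114.0 h

Hours = 155 kWh ÷ 1.36 kW = 114.0 h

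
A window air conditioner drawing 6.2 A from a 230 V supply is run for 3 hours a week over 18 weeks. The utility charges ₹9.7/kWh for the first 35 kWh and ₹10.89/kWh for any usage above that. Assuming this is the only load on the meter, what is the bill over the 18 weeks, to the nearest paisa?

₹796.92

Power = 6.2 A × 230 V = 1426 W = 1.426 kW
Runtime = 3 h/week × 18 weeks = 54 h
Energy = 1.426 kW × 54 h = 77.004 kWh
Tier 1 (0–35 kWh): 35 × ₹9.7 = ₹339.5
Above 35 kWh: 42.004 × ₹10.89 = ₹457.42356
Bill = ₹796.92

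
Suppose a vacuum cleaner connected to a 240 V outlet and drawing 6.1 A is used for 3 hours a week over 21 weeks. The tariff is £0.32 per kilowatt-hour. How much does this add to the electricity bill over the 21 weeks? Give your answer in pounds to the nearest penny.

£29.51

Power = 6.1 A × 240 V = 1464 W = 1.464 kW
Runtime = 3 h/week × 21 weeks = 63 h
Energy = 1.464 kW × 63 h = 92.232 kWh
Cost = 92.232 kWh × £0.32/kWh = £29.51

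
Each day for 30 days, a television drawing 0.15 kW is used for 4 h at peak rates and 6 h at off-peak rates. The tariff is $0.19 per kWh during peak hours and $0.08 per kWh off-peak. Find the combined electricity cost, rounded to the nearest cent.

Peak energy = 0.15 kW × 4 h × 30 = 18 kWh
Off-peak energy = 0.15 kW × 6 h × 30 = 27 kWh
Cost = 18 × $0.19 + 27 × $0.08 = $3.42 + $2.16 = $5.58

$5.58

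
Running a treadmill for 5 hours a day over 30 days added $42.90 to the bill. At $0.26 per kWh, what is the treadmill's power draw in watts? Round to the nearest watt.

Energy = $42.90 ÷ $0.26/kWh = 165 kWh
Runtime = 5 h/day × 30 days = 150 h
Power = 165 kWh ÷ 150 h = 1.1 kW = 1100 W

1100 W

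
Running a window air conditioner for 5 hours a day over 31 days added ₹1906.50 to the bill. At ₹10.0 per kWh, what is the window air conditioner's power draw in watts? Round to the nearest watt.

Energy = ₹1906.50 ÷ ₹10.0/kWh = 190.65 kWh
Runtime = 5 h/day × 31 days = 155 h
Power = 190.65 kWh ÷ 155 h = 1.23 kW = 1230 W

1230 W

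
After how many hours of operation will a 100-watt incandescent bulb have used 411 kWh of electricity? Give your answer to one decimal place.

Hours = 411 kWh ÷ 0.1 kW = 4110.0 h

4110.0 h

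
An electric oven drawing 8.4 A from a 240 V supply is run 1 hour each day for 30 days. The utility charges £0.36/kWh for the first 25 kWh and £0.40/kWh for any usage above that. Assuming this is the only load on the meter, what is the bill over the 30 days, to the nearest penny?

£23.19

Power = 8.4 A × 240 V = 2016 W = 2.016 kW
Runtime = 1 h/day × 30 days = 30 h
Energy = 2.016 kW × 30 h = 60.48 kWh
Tier 1 (0–25 kWh): 25 × £0.36 = £9
Above 25 kWh: 35.48 × £0.40 = £14.192
Bill = £23.19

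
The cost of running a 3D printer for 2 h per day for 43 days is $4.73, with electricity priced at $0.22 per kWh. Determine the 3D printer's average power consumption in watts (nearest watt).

Energy = $4.73 ÷ $0.22/kWh = 21.5 kWh
Runtime = 2 h/day × 43 days = 86 h
Power = 21.5 kWh ÷ 86 h = 0.25 kW = 250 W

250 W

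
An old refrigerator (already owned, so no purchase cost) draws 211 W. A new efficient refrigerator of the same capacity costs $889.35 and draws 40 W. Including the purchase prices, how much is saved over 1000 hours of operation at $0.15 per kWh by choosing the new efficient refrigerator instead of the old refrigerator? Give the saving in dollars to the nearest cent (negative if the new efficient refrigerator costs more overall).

old refrigerator: $0.00 + (211/1000) kW × 1000 h × $0.15 = $0.00 + $31.65 = $31.65
new efficient refrigerator: $889.35 + (40/1000) kW × 1000 h × $0.15 = $889.35 + $6 = $895.35
Saving = $31.65 − $895.35 = −$863.7

-$863.70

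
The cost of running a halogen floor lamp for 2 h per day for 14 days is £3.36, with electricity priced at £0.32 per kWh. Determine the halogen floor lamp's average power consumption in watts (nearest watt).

Energy = £3.36 ÷ £0.32/kWh = 10.5 kWh
Runtime = 2 h/day × 14 days = 28 h
Power = 10.5 kWh ÷ 28 h = 0.375 kW = 375 W

375 W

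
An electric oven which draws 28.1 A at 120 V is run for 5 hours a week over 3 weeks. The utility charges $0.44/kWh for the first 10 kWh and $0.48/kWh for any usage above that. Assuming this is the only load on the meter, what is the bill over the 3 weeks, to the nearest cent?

Power = 28.1 A × 120 V = 3372 W = 3.372 kW
Runtime = 5 h/week × 3 weeks = 15 h
Energy = 3.372 kW × 15 h = 50.58 kWh
Tier 1 (0–10 kWh): 10 × $0.44 = $4.4
Above 10 kWh: 40.58 × $0.48 = $19.4784
Bill = $23.88

$23.88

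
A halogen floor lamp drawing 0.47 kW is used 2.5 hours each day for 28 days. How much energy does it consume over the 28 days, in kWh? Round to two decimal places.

Runtime = 2.5 h/day × 28 days = 70 h
Energy = 0.47 kW × 70 h = 32.9 kWh

32.90 kWh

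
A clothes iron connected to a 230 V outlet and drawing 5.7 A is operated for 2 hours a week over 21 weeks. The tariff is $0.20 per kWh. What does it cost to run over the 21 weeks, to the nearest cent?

$11.01

Power = 5.7 A × 230 V = 1311 W = 1.311 kW
Runtime = 2 h/week × 21 weeks = 42 h
Energy = 1.311 kW × 42 h = 55.062 kWh
Cost = 55.062 kWh × $0.20/kWh = $11.01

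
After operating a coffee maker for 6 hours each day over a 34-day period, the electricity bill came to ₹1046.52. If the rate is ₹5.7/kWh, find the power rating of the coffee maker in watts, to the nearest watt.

900 W

Energy = ₹1046.52 ÷ ₹5.7/kWh = 183.6 kWh
Runtime = 6 h/day × 34 days = 204 h
Power = 183.6 kWh ÷ 204 h = 0.9 kW = 900 W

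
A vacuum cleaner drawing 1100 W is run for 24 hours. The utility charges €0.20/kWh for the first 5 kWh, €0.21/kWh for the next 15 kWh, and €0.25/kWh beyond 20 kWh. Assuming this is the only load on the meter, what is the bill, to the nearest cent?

€5.75

Energy = 1.1 kW × 24 h = 26.4 kWh
Tier 1 (0–5 kWh): 5 × €0.20 = €1
Tier 2 (5–20 kWh): 15 × €0.21 = €3.15
Above 20 kWh: 6.4 × €0.25 = €1.6
Bill = €5.75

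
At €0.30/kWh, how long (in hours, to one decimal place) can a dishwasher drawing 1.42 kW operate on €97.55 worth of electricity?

229.0 h

Energy available = €97.55 ÷ €0.30/kWh = 325.1667 kWh
Hours = 325.1667 kWh ÷ 1.42 kW = 229.0 h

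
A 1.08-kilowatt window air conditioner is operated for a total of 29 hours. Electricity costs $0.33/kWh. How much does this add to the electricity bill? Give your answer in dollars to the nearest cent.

$10.34

Energy = 1.08 kW × 29 h = 31.32 kWh
Cost = 31.32 kWh × $0.33/kWh = $10.34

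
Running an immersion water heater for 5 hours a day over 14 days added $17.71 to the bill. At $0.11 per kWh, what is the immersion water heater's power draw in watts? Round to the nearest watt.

Energy = $17.71 ÷ $0.11/kWh = 161 kWh
Runtime = 5 h/day × 14 days = 70 h
Power = 161 kWh ÷ 70 h = 2.3 kW = 2300 W

2300 W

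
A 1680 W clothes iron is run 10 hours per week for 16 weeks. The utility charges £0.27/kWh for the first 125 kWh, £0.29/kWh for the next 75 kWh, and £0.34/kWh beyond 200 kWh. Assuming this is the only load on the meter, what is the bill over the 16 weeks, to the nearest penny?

£78.89

Runtime = 10 h/week × 16 weeks = 160 h
Energy = 1.68 kW × 160 h = 268.8 kWh
Tier 1 (0–125 kWh): 125 × £0.27 = £33.75
Tier 2 (125–200 kWh): 75 × £0.29 = £21.75
Above 200 kWh: 68.8 × £0.34 = £23.392
Bill = £78.89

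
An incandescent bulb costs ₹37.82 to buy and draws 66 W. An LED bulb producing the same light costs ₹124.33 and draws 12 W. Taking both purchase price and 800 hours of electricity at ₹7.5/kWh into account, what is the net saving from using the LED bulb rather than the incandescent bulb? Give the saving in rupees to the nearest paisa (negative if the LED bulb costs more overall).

₹237.49

incandescent bulb: ₹37.82 + (66/1000) kW × 800 h × ₹7.5 = ₹37.82 + ₹396 = ₹433.82
LED bulb: ₹124.33 + (12/1000) kW × 800 h × ₹7.5 = ₹124.33 + ₹72 = ₹196.33
Saving = ₹433.82 − ₹196.33 = ₹237.49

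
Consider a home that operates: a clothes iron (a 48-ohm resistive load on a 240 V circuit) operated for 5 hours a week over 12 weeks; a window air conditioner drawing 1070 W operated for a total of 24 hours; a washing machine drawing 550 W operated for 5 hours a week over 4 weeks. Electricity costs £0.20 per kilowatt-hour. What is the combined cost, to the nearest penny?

£21.74

clothes iron: Power = V²/R = 240²/48 = 1200 W = 1.2 kW
clothes iron: Runtime = 5 h/week × 12 weeks = 60 h
clothes iron: 1.2 kW × 60 h = 72 kWh
window air conditioner: 1.07 kW × 24 h = 25.68 kWh
washing machine: Runtime = 5 h/week × 4 weeks = 20 h
washing machine: 0.55 kW × 20 h = 11 kWh
Total energy = 108.68 kWh
Cost = 108.68 × £0.20 = £21.74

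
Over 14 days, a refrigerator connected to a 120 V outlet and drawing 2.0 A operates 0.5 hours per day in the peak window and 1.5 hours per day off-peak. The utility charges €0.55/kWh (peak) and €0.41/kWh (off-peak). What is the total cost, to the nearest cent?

€2.99

Power = 2.0 A × 120 V = 240 W = 0.24 kW
Peak energy = 0.24 kW × 0.5 h × 14 = 1.68 kWh
Off-peak energy = 0.24 kW × 1.5 h × 14 = 5.04 kWh
Cost = 1.68 × €0.55 + 5.04 × €0.41 = €0.924 + €2.0664 = €2.99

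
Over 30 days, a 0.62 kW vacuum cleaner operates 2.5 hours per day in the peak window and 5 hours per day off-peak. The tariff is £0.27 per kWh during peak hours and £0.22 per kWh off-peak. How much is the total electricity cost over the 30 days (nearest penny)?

£33.02

Peak energy = 0.62 kW × 2.5 h × 30 = 46.5 kWh
Off-peak energy = 0.62 kW × 5 h × 30 = 93 kWh
Cost = 46.5 × £0.27 + 93 × £0.22 = £12.555 + £20.46 = £33.02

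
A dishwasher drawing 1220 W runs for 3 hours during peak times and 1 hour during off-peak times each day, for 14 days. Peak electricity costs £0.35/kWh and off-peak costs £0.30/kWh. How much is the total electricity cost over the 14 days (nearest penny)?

£23.06

Peak energy = 1.22 kW × 3 h × 14 = 51.24 kWh
Off-peak energy = 1.22 kW × 1 h × 14 = 17.08 kWh
Cost = 51.24 × £0.35 + 17.08 × £0.30 = £17.934 + £5.124 = £23.06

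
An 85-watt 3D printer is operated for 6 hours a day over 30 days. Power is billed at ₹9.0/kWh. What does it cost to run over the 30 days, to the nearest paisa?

Runtime = 6 h/day × 30 days = 180 h
Energy = 0.085 kW × 180 h = 15.3 kWh
Cost = 15.3 kWh × ₹9.0/kWh = ₹137.70

₹137.70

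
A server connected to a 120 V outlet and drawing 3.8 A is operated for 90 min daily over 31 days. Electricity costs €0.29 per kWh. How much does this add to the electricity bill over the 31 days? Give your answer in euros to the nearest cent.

Power = 3.8 A × 120 V = 456 W = 0.456 kW
Runtime = 90 min × 31 = 2790 min = 46.5 h
Energy = 0.456 kW × 46.5 h = 21.204 kWh
Cost = 21.204 kWh × €0.29/kWh = €6.15

€6.15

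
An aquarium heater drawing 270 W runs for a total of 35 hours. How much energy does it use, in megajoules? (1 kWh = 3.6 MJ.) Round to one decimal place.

34.0 MJ

Energy = 0.27 kW × 35 h = 9.45 kWh
= 9.45 × 3.6 MJ = 34.0 MJ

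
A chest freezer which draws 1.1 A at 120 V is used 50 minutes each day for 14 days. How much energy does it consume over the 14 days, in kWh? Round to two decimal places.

Power = 1.1 A × 120 V = 132 W = 0.132 kW
Runtime = 50 min × 14 = 700 min = 11.666666… h
Energy = 0.132 kW × 11.666666… h = 1.54 kWh

1.54 kWh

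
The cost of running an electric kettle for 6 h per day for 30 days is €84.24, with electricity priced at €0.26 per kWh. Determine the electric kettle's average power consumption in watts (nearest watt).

1800 W

Energy = €84.24 ÷ €0.26/kWh = 324 kWh
Runtime = 6 h/day × 30 days = 180 h
Power = 324 kWh ÷ 180 h = 1.8 kW = 1800 W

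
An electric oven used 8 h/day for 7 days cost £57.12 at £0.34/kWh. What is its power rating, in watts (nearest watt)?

Energy = £57.12 ÷ £0.34/kWh = 168 kWh
Runtime = 8 h/day × 7 days = 56 h
Power = 168 kWh ÷ 56 h = 3 kW = 3000 W

3000 W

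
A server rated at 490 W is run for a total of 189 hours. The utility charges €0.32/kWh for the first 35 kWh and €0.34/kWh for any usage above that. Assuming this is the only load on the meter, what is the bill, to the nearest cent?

Energy = 0.49 kW × 189 h = 92.61 kWh
Tier 1 (0–35 kWh): 35 × €0.32 = €11.2
Above 35 kWh: 57.61 × €0.34 = €19.5874
Bill = €30.79

€30.79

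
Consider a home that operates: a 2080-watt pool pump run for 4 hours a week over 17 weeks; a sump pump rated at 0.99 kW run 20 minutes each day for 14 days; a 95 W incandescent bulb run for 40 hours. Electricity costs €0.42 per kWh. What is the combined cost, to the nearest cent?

pool pump: Runtime = 4 h/week × 17 weeks = 68 h
pool pump: 2.08 kW × 68 h = 141.44 kWh
sump pump: Runtime = 20 min × 14 = 280 min = 4.666666… h
sump pump: 0.99 kW × 4.666666… h = 4.62 kWh
incandescent bulb: 0.095 kW × 40 h = 3.8 kWh
Total energy = 149.86 kWh
Cost = 149.86 × €0.42 = €62.94

€62.94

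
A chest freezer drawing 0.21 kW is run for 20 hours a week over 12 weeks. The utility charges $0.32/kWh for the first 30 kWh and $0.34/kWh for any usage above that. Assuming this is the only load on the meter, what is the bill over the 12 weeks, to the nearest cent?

$16.54

Runtime = 20 h/week × 12 weeks = 240 h
Energy = 0.21 kW × 240 h = 50.4 kWh
Tier 1 (0–30 kWh): 30 × $0.32 = $9.6
Above 30 kWh: 20.4 × $0.34 = $6.936
Bill = $16.54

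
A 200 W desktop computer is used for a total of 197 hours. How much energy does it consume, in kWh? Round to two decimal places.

39.40 kWh

Energy = 0.2 kW × 197 h = 39.4 kWh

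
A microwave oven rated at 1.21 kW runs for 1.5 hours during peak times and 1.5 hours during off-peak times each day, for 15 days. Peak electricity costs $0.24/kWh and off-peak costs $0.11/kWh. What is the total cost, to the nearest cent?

$9.53

Peak energy = 1.21 kW × 1.5 h × 15 = 27.225 kWh
Off-peak energy = 1.21 kW × 1.5 h × 15 = 27.225 kWh
Cost = 27.225 × $0.24 + 27.225 × $0.11 = $6.534 + $2.99475 = $9.53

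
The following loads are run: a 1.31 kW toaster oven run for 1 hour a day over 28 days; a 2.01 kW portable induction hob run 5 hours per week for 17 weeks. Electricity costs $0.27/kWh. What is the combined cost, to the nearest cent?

$56.03

toaster oven: Runtime = 1 h/day × 28 days = 28 h
toaster oven: 1.31 kW × 28 h = 36.68 kWh
portable induction hob: Runtime = 5 h/week × 17 weeks = 85 h
portable induction hob: 2.01 kW × 85 h = 170.85 kWh
Total energy = 207.53 kWh
Cost = 207.53 × $0.27 = $56.03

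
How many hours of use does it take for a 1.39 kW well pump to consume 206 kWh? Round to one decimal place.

148.2 h

Hours = 206 kWh ÷ 1.39 kW = 148.2 h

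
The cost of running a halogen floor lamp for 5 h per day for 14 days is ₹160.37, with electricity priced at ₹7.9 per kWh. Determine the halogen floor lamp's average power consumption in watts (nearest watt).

Energy = ₹160.37 ÷ ₹7.9/kWh = 20.3 kWh
Runtime = 5 h/day × 14 days = 70 h
Power = 20.3 kWh ÷ 70 h = 0.29 kW = 290 W

290 W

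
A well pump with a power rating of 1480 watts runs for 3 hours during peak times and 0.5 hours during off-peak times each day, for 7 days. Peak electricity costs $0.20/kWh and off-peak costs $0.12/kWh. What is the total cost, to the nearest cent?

Peak energy = 1.48 kW × 3 h × 7 = 31.08 kWh
Off-peak energy = 1.48 kW × 0.5 h × 7 = 5.18 kWh
Cost = 31.08 × $0.20 + 5.18 × $0.12 = $6.216 + $0.6216 = $6.84

$6.84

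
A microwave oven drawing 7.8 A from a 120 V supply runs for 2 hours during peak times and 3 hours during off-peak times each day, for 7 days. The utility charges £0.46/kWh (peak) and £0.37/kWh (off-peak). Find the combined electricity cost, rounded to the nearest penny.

£13.30

Power = 7.8 A × 120 V = 936 W = 0.936 kW
Peak energy = 0.936 kW × 2 h × 7 = 13.104 kWh
Off-peak energy = 0.936 kW × 3 h × 7 = 19.656 kWh
Cost = 13.104 × £0.46 + 19.656 × £0.37 = £6.02784 + £7.27272 = £13.30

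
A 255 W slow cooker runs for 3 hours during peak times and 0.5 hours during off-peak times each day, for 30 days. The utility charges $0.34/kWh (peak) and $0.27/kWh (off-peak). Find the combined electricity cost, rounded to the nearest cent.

Peak energy = 0.255 kW × 3 h × 30 = 22.95 kWh
Off-peak energy = 0.255 kW × 0.5 h × 30 = 3.825 kWh
Cost = 22.95 × $0.34 + 3.825 × $0.27 = $7.803 + $1.03275 = $8.84

$8.84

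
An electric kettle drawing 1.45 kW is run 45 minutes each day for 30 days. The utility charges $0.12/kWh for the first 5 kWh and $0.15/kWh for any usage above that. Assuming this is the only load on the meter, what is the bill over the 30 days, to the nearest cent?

$4.74

Runtime = 45 min × 30 = 1350 min = 22.5 h
Energy = 1.45 kW × 22.5 h = 32.625 kWh
Tier 1 (0–5 kWh): 5 × $0.12 = $0.6
Above 5 kWh: 27.625 × $0.15 = $4.14375
Bill = $4.74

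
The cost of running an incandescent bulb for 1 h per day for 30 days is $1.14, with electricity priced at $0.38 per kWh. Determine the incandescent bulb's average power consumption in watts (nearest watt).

Energy = $1.14 ÷ $0.38/kWh = 3 kWh
Runtime = 1 h/day × 30 days = 30 h
Power = 3 kWh ÷ 30 h = 0.1 kW = 100 W

100 W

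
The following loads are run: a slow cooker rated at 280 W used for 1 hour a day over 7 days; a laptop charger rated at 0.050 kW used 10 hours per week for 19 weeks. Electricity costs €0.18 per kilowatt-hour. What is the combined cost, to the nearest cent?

slow cooker: Runtime = 1 h/day × 7 days = 7 h
slow cooker: 0.28 kW × 7 h = 1.96 kWh
laptop charger: Runtime = 10 h/week × 19 weeks = 190 h
laptop charger: 0.05 kW × 190 h = 9.5 kWh
Total energy = 11.46 kWh
Cost = 11.46 × €0.18 = €2.06

€2.06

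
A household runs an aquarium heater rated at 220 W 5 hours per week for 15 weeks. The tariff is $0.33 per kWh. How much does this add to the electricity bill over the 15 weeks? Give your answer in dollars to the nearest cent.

Runtime = 5 h/week × 15 weeks = 75 h
Energy = 0.22 kW × 75 h = 16.5 kWh
Cost = 16.5 kWh × $0.33/kWh = $5.45

$5.45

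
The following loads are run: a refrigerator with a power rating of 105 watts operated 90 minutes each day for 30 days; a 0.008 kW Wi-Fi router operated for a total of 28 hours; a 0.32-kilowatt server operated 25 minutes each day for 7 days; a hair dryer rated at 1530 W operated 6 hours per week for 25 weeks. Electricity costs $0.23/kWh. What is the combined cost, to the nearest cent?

$54.14

refrigerator: Runtime = 90 min × 30 = 2700 min = 45 h
refrigerator: 0.105 kW × 45 h = 4.725 kWh
Wi-Fi router: 0.008 kW × 28 h = 0.224 kWh
server: Runtime = 25 min × 7 = 175 min = 2.916666… h
server: 0.32 kW × 2.916666… h = 0.933333… kWh
hair dryer: Runtime = 6 h/week × 25 weeks = 150 h
hair dryer: 1.53 kW × 150 h = 229.5 kWh
Total energy = 235.382333… kWh
Cost = 235.382333… × $0.23 = $54.14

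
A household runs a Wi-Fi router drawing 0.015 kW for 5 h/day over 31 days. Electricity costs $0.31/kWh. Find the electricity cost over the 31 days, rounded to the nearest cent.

Runtime = 5 h/day × 31 days = 155 h
Energy = 0.015 kW × 155 h = 2.325 kWh
Cost = 2.325 kWh × $0.31/kWh = $0.72

$0.72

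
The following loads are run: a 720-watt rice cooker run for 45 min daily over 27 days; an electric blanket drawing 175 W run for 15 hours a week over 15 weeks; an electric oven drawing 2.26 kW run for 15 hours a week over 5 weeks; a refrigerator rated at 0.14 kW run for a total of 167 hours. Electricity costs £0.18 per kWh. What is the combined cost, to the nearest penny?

rice cooker: Runtime = 45 min × 27 = 1215 min = 20.25 h
rice cooker: 0.72 kW × 20.25 h = 14.58 kWh
electric blanket: Runtime = 15 h/week × 15 weeks = 225 h
electric blanket: 0.175 kW × 225 h = 39.375 kWh
electric oven: Runtime = 15 h/week × 5 weeks = 75 h
electric oven: 2.26 kW × 75 h = 169.5 kWh
refrigerator: 0.14 kW × 167 h = 23.38 kWh
Total energy = 246.835 kWh
Cost = 246.835 × £0.18 = £44.43

£44.43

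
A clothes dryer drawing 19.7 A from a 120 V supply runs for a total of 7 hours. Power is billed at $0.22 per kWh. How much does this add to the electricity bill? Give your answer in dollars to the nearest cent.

Power = 19.7 A × 120 V = 2364 W = 2.364 kW
Energy = 2.364 kW × 7 h = 16.548 kWh
Cost = 16.548 kWh × $0.22/kWh = $3.64

$3.64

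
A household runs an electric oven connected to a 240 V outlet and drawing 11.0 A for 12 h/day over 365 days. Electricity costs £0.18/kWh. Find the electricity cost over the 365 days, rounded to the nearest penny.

Power = 11.0 A × 240 V = 2640 W = 2.64 kW
Runtime = 12 h/day × 365 days = 4380 h
Energy = 2.64 kW × 4380 h = 11563.2 kWh
Cost = 11563.2 kWh × £0.18/kWh = £2081.38

£2081.38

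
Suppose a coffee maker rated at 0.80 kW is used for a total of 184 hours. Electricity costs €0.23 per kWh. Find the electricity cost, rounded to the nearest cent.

€33.86

Energy = 0.8 kW × 184 h = 147.2 kWh
Cost = 147.2 kWh × €0.23/kWh = €33.86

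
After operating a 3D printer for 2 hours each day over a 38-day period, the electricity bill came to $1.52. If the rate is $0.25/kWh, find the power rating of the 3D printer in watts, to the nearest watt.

80 W

Energy = $1.52 ÷ $0.25/kWh = 6.08 kWh
Runtime = 2 h/day × 38 days = 76 h
Power = 6.08 kWh ÷ 76 h = 0.08 kW = 80 W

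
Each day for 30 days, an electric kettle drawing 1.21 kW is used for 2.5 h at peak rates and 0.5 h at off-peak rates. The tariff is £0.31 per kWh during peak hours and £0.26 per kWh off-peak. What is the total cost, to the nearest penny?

Peak energy = 1.21 kW × 2.5 h × 30 = 90.75 kWh
Off-peak energy = 1.21 kW × 0.5 h × 30 = 18.15 kWh
Cost = 90.75 × £0.31 + 18.15 × £0.26 = £28.1325 + £4.719 = £32.85

£32.85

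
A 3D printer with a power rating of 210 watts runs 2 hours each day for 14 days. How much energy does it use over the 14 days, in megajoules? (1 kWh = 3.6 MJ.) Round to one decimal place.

Runtime = 2 h/day × 14 days = 28 h
Energy = 0.21 kW × 28 h = 5.88 kWh
= 5.88 × 3.6 MJ = 21.2 MJ

21.2 MJ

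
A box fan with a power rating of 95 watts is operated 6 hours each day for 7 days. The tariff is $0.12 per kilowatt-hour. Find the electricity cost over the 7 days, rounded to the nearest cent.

$0.48

Runtime = 6 h/day × 7 days = 42 h
Energy = 0.095 kW × 42 h = 3.99 kWh
Cost = 3.99 kWh × $0.12/kWh = $0.48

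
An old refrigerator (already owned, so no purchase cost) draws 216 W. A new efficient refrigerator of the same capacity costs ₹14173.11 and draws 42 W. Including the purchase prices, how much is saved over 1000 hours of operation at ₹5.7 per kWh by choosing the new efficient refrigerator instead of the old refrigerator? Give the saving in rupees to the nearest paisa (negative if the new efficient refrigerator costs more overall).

-₹13181.31

old refrigerator: ₹0.00 + (216/1000) kW × 1000 h × ₹5.7 = ₹0.00 + ₹1231.2 = ₹1231.2
new efficient refrigerator: ₹14173.11 + (42/1000) kW × 1000 h × ₹5.7 = ₹14173.11 + ₹239.4 = ₹14412.51
Saving = ₹1231.2 − ₹14412.51 = −₹13181.31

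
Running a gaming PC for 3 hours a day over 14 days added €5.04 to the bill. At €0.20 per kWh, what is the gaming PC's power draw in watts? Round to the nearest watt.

Energy = €5.04 ÷ €0.20/kWh = 25.2 kWh
Runtime = 3 h/day × 14 days = 42 h
Power = 25.2 kWh ÷ 42 h = 0.6 kW = 600 W

600 W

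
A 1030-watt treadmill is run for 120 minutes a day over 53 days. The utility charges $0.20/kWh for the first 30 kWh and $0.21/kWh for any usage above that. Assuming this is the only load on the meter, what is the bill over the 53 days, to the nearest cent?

$22.63

Runtime = 120 min × 53 = 6360 min = 106 h
Energy = 1.03 kW × 106 h = 109.18 kWh
Tier 1 (0–30 kWh): 30 × $0.20 = $6
Above 30 kWh: 79.18 × $0.21 = $16.6278
Bill = $22.63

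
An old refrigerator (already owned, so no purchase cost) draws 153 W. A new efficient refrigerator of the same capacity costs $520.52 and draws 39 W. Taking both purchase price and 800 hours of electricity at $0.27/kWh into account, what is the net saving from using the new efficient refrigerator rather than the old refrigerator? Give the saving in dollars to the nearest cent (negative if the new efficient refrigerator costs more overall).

old refrigerator: $0.00 + (153/1000) kW × 800 h × $0.27 = $0.00 + $33.048 = $33.048
new efficient refrigerator: $520.52 + (39/1000) kW × 800 h × $0.27 = $520.52 + $8.424 = $528.944
Saving = $33.048 − $528.944 = −$495.896 → -$495.90

-$495.90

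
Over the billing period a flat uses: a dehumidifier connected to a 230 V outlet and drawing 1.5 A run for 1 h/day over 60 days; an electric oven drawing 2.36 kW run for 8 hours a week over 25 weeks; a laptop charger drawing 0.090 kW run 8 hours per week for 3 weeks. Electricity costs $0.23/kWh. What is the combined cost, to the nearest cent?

dehumidifier: Power = 1.5 A × 230 V = 345 W = 0.345 kW
dehumidifier: Runtime = 1 h/day × 60 days = 60 h
dehumidifier: 0.345 kW × 60 h = 20.7 kWh
electric oven: Runtime = 8 h/week × 25 weeks = 200 h
electric oven: 2.36 kW × 200 h = 472 kWh
laptop charger: Runtime = 8 h/week × 3 weeks = 24 h
laptop charger: 0.09 kW × 24 h = 2.16 kWh
Total energy = 494.86 kWh
Cost = 494.86 × $0.23 = $113.82

$113.82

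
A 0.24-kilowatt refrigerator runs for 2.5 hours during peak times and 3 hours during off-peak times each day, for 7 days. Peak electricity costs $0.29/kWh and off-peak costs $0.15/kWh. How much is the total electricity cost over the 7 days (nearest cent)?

$1.97

Peak energy = 0.24 kW × 2.5 h × 7 = 4.2 kWh
Off-peak energy = 0.24 kW × 3 h × 7 = 5.04 kWh
Cost = 4.2 × $0.29 + 5.04 × $0.15 = $1.218 + $0.756 = $1.97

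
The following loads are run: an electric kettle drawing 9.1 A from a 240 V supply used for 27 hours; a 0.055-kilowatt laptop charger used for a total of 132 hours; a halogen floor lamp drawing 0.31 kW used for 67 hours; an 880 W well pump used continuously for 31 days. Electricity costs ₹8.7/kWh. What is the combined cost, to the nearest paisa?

₹6452.95

electric kettle: Power = 9.1 A × 240 V = 2184 W = 2.184 kW
electric kettle: 2.184 kW × 27 h = 58.968 kWh
laptop charger: 0.055 kW × 132 h = 7.26 kWh
halogen floor lamp: 0.31 kW × 67 h = 20.77 kWh
well pump: Runtime = 24 h × 31 = 744 h
well pump: 0.88 kW × 744 h = 654.72 kWh
Total energy = 741.718 kWh
Cost = 741.718 × ₹8.7 = ₹6452.95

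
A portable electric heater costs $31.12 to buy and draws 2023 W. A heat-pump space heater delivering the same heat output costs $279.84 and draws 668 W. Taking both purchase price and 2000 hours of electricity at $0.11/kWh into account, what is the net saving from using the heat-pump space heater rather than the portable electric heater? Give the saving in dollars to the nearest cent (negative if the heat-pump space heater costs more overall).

portable electric heater: $31.12 + (2023/1000) kW × 2000 h × $0.11 = $31.12 + $445.06 = $476.18
heat-pump space heater: $279.84 + (668/1000) kW × 2000 h × $0.11 = $279.84 + $146.96 = $426.8
Saving = $476.18 − $426.8 = $49.38

$49.38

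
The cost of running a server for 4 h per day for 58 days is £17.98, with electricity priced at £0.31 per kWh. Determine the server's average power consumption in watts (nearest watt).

Energy = £17.98 ÷ £0.31/kWh = 58 kWh
Runtime = 4 h/day × 58 days = 232 h
Power = 58 kWh ÷ 232 h = 0.25 kW = 250 W

250 W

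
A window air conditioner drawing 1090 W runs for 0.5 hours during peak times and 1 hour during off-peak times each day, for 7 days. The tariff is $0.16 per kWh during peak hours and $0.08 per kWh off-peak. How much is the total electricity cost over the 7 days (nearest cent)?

Peak energy = 1.09 kW × 0.5 h × 7 = 3.815 kWh
Off-peak energy = 1.09 kW × 1 h × 7 = 7.63 kWh
Cost = 3.815 × $0.16 + 7.63 × $0.08 = $0.6104 + $0.6104 = $1.22

$1.22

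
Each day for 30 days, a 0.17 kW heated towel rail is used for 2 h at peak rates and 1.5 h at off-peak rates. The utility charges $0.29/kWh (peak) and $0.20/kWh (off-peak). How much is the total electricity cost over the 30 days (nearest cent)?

Peak energy = 0.17 kW × 2 h × 30 = 10.2 kWh
Off-peak energy = 0.17 kW × 1.5 h × 30 = 7.65 kWh
Cost = 10.2 × $0.29 + 7.65 × $0.20 = $2.958 + $1.53 = $4.49

$4.49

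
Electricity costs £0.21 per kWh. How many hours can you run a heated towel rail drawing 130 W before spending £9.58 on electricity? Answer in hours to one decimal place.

350.9 h

Energy available = £9.58 ÷ £0.21/kWh = 45.619 kWh
Hours = 45.619 kWh ÷ 0.13 kW = 350.9 h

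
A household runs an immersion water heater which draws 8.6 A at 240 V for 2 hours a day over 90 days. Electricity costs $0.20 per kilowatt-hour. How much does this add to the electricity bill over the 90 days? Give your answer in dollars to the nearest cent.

Power = 8.6 A × 240 V = 2064 W = 2.064 kW
Runtime = 2 h/day × 90 days = 180 h
Energy = 2.064 kW × 180 h = 371.52 kWh
Cost = 371.52 kWh × $0.20/kWh = $74.30

$74.30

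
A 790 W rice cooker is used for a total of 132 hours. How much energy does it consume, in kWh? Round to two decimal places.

104.28 kWh

Energy = 0.79 kW × 132 h = 104.28 kWh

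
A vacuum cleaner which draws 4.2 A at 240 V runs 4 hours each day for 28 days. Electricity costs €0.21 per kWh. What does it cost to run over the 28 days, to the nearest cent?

Power = 4.2 A × 240 V = 1008 W = 1.008 kW
Runtime = 4 h/day × 28 days = 112 h
Energy = 1.008 kW × 112 h = 112.896 kWh
Cost = 112.896 kWh × €0.21/kWh = €23.71

€23.71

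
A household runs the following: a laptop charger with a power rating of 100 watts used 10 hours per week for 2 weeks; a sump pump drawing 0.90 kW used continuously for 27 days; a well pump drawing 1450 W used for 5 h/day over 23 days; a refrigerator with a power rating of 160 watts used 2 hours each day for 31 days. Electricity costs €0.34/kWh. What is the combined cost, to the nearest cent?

laptop charger: Runtime = 10 h/week × 2 weeks = 20 h
laptop charger: 0.1 kW × 20 h = 2 kWh
sump pump: Runtime = 24 h × 27 = 648 h
sump pump: 0.9 kW × 648 h = 583.2 kWh
well pump: Runtime = 5 h/day × 23 days = 115 h
well pump: 1.45 kW × 115 h = 166.75 kWh
refrigerator: Runtime = 2 h/day × 31 days = 62 h
refrigerator: 0.16 kW × 62 h = 9.92 kWh
Total energy = 761.87 kWh
Cost = 761.87 × €0.34 = €259.04

€259.04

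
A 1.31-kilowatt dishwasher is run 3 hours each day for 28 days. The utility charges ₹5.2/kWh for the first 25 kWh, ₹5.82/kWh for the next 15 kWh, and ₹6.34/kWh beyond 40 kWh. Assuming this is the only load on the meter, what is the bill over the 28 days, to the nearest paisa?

₹661.35

Runtime = 3 h/day × 28 days = 84 h
Energy = 1.31 kW × 84 h = 110.04 kWh
Tier 1 (0–25 kWh): 25 × ₹5.2 = ₹130
Tier 2 (25–40 kWh): 15 × ₹5.82 = ₹87.3
Above 40 kWh: 70.04 × ₹6.34 = ₹444.0536
Bill = ₹661.35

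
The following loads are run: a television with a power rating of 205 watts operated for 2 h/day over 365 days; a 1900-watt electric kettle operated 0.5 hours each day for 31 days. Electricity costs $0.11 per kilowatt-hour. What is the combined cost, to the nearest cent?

television: Runtime = 2 h/day × 365 days = 730 h
television: 0.205 kW × 730 h = 149.65 kWh
electric kettle: Runtime = 0.5 h/day × 31 days = 15.5 h
electric kettle: 1.9 kW × 15.5 h = 29.45 kWh
Total energy = 179.1 kWh
Cost = 179.1 × $0.11 = $19.70

$19.70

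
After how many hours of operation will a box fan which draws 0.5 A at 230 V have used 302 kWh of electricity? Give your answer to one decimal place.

2626.1 h

Power = 0.5 A × 230 V = 115 W = 0.115 kW
Hours = 302 kWh ÷ 0.115 kW = 2626.1 h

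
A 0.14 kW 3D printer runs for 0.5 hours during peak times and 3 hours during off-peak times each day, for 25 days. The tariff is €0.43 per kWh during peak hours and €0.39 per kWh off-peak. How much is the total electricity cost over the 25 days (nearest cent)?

Peak energy = 0.14 kW × 0.5 h × 25 = 1.75 kWh
Off-peak energy = 0.14 kW × 3 h × 25 = 10.5 kWh
Cost = 1.75 × €0.43 + 10.5 × €0.39 = €0.7525 + €4.095 = €4.85

€4.85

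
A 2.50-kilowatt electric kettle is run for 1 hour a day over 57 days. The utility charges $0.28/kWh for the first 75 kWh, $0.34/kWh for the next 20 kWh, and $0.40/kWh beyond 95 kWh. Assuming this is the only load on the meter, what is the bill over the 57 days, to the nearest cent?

Runtime = 1 h/day × 57 days = 57 h
Energy = 2.5 kW × 57 h = 142.5 kWh
Tier 1 (0–75 kWh): 75 × $0.28 = $21
Tier 2 (75–95 kWh): 20 × $0.34 = $6.8
Above 95 kWh: 47.5 × $0.40 = $19
Bill = $46.80

$46.80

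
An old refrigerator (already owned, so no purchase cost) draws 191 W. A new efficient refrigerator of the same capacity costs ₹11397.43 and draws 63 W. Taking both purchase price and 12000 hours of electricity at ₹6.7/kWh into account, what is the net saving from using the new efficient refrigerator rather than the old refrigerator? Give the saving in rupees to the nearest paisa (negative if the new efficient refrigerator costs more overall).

-₹1106.23

old refrigerator: ₹0.00 + (191/1000) kW × 12000 h × ₹6.7 = ₹0.00 + ₹15356.4 = ₹15356.4
new efficient refrigerator: ₹11397.43 + (63/1000) kW × 12000 h × ₹6.7 = ₹11397.43 + ₹5065.2 = ₹16462.63
Saving = ₹15356.4 − ₹16462.63 = −₹1106.23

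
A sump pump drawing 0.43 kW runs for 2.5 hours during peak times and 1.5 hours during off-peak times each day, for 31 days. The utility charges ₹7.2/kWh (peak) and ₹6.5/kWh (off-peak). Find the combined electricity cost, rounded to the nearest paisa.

₹369.91

Peak energy = 0.43 kW × 2.5 h × 31 = 33.325 kWh
Off-peak energy = 0.43 kW × 1.5 h × 31 = 19.995 kWh
Cost = 33.325 × ₹7.2 + 19.995 × ₹6.5 = ₹239.94 + ₹129.9675 = ₹369.91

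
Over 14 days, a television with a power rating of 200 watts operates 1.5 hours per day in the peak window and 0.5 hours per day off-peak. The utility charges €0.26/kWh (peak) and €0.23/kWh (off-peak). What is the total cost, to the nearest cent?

Peak energy = 0.2 kW × 1.5 h × 14 = 4.2 kWh
Off-peak energy = 0.2 kW × 0.5 h × 14 = 1.4 kWh
Cost = 4.2 × €0.26 + 1.4 × €0.23 = €1.092 + €0.322 = €1.41

€1.41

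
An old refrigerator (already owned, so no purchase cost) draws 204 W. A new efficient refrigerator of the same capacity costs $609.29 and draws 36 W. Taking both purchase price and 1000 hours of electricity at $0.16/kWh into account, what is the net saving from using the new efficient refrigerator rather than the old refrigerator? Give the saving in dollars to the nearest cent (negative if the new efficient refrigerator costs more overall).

old refrigerator: $0.00 + (204/1000) kW × 1000 h × $0.16 = $0.00 + $32.64 = $32.64
new efficient refrigerator: $609.29 + (36/1000) kW × 1000 h × $0.16 = $609.29 + $5.76 = $615.05
Saving = $32.64 − $615.05 = −$582.41

-$582.41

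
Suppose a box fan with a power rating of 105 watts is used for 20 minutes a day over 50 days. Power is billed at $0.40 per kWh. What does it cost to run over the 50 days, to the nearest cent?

$0.70

Runtime = 20 min × 50 = 1000 min = 16.666666… h
Energy = 0.105 kW × 16.666666… h = 1.75 kWh
Cost = 1.75 kWh × $0.40/kWh = $0.70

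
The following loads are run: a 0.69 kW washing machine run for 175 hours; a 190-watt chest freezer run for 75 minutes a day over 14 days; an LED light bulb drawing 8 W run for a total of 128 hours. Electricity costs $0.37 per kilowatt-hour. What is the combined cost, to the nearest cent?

washing machine: 0.69 kW × 175 h = 120.75 kWh
chest freezer: Runtime = 75 min × 14 = 1050 min = 17.5 h
chest freezer: 0.19 kW × 17.5 h = 3.325 kWh
LED light bulb: 0.008 kW × 128 h = 1.024 kWh
Total energy = 125.099 kWh
Cost = 125.099 × $0.37 = $46.29

$46.29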